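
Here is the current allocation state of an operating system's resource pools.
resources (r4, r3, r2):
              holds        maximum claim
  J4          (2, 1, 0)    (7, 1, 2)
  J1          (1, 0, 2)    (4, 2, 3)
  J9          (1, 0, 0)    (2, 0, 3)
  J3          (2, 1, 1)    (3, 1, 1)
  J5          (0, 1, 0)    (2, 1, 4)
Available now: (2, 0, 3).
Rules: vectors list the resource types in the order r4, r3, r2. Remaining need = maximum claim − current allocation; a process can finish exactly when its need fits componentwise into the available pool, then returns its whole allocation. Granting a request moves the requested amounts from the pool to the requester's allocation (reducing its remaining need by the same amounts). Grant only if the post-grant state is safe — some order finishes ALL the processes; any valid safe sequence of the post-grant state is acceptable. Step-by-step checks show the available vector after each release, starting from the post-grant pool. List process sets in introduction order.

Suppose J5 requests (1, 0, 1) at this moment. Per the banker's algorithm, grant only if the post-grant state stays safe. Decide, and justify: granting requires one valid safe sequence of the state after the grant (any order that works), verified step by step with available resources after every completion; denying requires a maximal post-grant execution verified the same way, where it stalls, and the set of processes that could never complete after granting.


GRANT: granting preserves safety; a valid post-grant sequence is J3, J5, J9, J1, J4.
Key observation: post-grant, (1, 0, 2) remains, and an order beginning with J3 completes everyone.
Check on the post-grant state, step by step:
  pool = (1, 0, 2)
  J3: need (1, 0, 0) fits (1, 0, 2); releases (2, 1, 1), pool now (3, 1, 3)
  J5: need (1, 0, 3) fits (3, 1, 3); releases (1, 1, 1), pool now (4, 2, 4)
  J9: need (1, 0, 3) fits (4, 2, 4); releases (1, 0, 0), pool now (5, 2, 4)
  J1: need (3, 2, 1) fits (5, 2, 4); releases (1, 0, 2), pool now (6, 2, 6)
  J4: need (5, 0, 2) fits (6, 2, 6); releases (2, 1, 0), pool now (8, 3, 6)


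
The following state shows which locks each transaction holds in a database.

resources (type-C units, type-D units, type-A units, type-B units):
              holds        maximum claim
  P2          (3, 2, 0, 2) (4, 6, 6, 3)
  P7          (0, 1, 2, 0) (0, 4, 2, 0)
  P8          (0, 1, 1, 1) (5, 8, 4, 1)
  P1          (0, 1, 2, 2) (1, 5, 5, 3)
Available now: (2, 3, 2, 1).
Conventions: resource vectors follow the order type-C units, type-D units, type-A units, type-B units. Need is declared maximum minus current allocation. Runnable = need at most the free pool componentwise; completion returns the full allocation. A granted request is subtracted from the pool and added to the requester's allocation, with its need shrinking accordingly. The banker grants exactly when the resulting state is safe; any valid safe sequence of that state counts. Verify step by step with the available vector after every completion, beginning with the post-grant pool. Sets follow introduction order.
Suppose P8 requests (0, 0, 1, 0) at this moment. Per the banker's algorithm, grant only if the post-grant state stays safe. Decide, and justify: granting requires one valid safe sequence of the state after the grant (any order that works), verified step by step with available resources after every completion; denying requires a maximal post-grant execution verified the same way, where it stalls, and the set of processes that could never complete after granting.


DENY — the pretend-granted state is unsafe.
Key observation: after P7, P1 the pool peaks at (2, 5, 5, 3), and each blocked process is short somewhere: P2 on type-A units; P8 on type-C units, type-D units.
After a pretend grant, a maximal execution: P7, P1 — then nothing else fits. Verifying each step:
  pool = (2, 3, 1, 1)
  P7 needs (0, 3, 0, 0) <= (2, 3, 1, 1) -> finishes; pool += (0, 1, 2, 0) = (2, 4, 3, 1)
  P1 needs (1, 4, 3, 1) <= (2, 4, 3, 1) -> finishes; pool += (0, 1, 2, 2) = (2, 5, 5, 3)
  blocked: P2 wants (1, 4, 6, 1), pool (2, 5, 5, 3) — not enough type-A units
  blocked: P8 wants (5, 7, 2, 0), pool (2, 5, 5, 3) — not enough type-C units and type-D units
Processes that could never finish after the grant: P2 and P8.


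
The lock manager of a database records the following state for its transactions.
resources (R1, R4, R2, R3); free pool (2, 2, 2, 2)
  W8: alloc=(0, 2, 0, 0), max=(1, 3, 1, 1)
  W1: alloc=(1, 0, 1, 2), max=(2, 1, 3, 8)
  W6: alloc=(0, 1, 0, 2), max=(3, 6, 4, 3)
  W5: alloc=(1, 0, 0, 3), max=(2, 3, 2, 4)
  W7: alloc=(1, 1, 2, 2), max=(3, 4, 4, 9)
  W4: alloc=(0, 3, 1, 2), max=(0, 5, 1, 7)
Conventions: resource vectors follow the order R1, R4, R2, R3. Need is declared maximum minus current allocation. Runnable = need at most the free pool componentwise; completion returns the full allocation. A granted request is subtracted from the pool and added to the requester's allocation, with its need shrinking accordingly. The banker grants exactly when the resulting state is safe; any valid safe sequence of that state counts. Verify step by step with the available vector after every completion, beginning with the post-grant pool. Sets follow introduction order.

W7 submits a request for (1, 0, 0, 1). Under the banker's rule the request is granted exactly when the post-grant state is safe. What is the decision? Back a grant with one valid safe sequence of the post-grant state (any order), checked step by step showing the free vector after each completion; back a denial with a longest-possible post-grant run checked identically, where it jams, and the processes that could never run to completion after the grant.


DENY: after the grant no complete ordering would exist.
Key observation: after W8, W5 the pool peaks at (2, 4, 2, 4), and each blocked process is short somewhere: W1 on R3; W6 on R1, R4, R2; W7 on R3; W4 on R3.
After a pretend grant, a maximal execution: W8, W5 — then nothing else fits. Check, step by step:
  pool = (1, 2, 2, 1)
  W8 needs (1, 1, 1, 1) <= (1, 2, 2, 1) -> finishes; pool += (0, 2, 0, 0) = (1, 4, 2, 1)
  W5 needs (1, 3, 2, 1) <= (1, 4, 2, 1) -> finishes; pool += (1, 0, 0, 3) = (2, 4, 2, 4)
  W1 still needs (1, 1, 2, 6) but only (2, 4, 2, 4) is free — short on R3
  W6 still needs (3, 5, 4, 1) but only (2, 4, 2, 4) is free — short on R1, R4 and R2
  W7 still needs (1, 3, 2, 6) but only (2, 4, 2, 4) is free — short on R3
  W4 still needs (0, 2, 0, 5) but only (2, 4, 2, 4) is free — short on R3
Had the request been granted, W1, W6, W7 and W4 could never finish.


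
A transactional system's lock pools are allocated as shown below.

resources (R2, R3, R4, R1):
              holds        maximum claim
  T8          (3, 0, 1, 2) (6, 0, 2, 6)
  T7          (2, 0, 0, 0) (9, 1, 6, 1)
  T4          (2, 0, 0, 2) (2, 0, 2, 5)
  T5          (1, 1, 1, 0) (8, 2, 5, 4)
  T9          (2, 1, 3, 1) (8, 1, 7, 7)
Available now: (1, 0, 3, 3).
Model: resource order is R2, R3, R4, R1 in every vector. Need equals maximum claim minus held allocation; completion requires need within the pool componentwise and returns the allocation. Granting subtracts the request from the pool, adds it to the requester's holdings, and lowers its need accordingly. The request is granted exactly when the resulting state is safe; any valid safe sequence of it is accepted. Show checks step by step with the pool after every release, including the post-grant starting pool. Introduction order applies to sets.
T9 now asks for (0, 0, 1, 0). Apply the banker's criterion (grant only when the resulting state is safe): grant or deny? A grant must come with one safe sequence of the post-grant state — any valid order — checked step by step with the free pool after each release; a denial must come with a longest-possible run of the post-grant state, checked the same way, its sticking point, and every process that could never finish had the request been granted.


GRANT: granting preserves safety; a valid post-grant sequence is T4, T8, T9, T5, T7.
Key observation: with (1, 0, 2, 3) left after the transfer, T4 can run at once — the state stays safe.
Verifying the post-grant state step by step:
  pool = (1, 0, 2, 3)
  T4 needs (0, 0, 2, 3) <= (1, 0, 2, 3) -> finishes; pool += (2, 0, 0, 2) = (3, 0, 2, 5)
  T8 needs (3, 0, 1, 4) <= (3, 0, 2, 5) -> finishes; pool += (3, 0, 1, 2) = (6, 0, 3, 7)
  T9 needs (6, 0, 3, 6) <= (6, 0, 3, 7) -> finishes; pool += (2, 1, 4, 1) = (8, 1, 7, 8)
  T5 needs (7, 1, 4, 4) <= (8, 1, 7, 8) -> finishes; pool += (1, 1, 1, 0) = (9, 2, 8, 8)
  T7 needs (7, 1, 6, 1) <= (9, 2, 8, 8) -> finishes; pool += (2, 0, 0, 0) = (11, 2, 8, 8)


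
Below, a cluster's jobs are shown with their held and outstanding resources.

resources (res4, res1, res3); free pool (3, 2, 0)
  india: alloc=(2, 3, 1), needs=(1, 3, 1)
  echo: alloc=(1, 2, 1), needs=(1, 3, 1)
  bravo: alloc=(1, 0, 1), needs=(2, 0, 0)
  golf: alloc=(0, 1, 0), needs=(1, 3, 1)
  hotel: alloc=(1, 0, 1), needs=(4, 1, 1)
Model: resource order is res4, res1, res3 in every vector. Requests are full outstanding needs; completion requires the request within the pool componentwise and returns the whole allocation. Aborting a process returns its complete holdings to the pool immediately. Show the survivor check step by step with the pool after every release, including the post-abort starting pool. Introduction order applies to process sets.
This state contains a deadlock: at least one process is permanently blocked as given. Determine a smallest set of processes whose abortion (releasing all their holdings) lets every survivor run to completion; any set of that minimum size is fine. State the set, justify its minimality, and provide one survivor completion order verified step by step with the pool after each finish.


Minimum abort set: india.
Key observation: the deadlocked golf becomes finishable only because india released (2, 3, 1); it completes at step 1 below.
Why nothing smaller works: aborting no one leaves the state deadlocked as given.
One survivor order: golf, hotel, echo, bravo. Verifying each step (post-abort pool first):
  pool = (5, 5, 1)
  golf needs (1, 3, 1) <= (5, 5, 1) -> finishes; pool += (0, 1, 0) = (5, 6, 1)
  hotel needs (4, 1, 1) <= (5, 6, 1) -> finishes; pool += (1, 0, 1) = (6, 6, 2)
  echo needs (1, 3, 1) <= (6, 6, 2) -> finishes; pool += (1, 2, 1) = (7, 8, 3)
  bravo needs (2, 0, 0) <= (7, 8, 3) -> finishes; pool += (1, 0, 1) = (8, 8, 4)


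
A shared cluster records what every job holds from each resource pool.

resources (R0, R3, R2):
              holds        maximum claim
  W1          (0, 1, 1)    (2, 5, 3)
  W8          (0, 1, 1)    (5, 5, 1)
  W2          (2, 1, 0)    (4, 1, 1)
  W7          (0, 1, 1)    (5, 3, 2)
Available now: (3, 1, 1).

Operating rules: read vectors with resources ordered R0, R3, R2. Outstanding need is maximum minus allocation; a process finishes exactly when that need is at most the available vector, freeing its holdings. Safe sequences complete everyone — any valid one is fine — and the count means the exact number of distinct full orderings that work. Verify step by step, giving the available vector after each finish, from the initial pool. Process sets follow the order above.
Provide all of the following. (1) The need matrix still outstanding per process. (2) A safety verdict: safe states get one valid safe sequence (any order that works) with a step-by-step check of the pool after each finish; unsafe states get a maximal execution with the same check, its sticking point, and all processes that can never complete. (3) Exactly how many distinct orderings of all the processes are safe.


(1) Outstanding need per process (order R0, R3, R2):
  W1: (2, 4, 2)
  W8: (5, 4, 0)
  W2: (2, 0, 1)
  W7: (5, 2, 1)
(2) The state is UNSAFE.
Key observation: no order helps: past W2, W7, the free pool tops out at (5, 3, 2), below what each blocked process needs in R3.
Going as far as possible: W2, W7; after that, nothing fits. Walking it through:
  pool = (3, 1, 1)
  run W2 (needs (2, 0, 1), free (3, 1, 1)); after release of (2, 1, 0) the pool is (5, 2, 1)
  run W7 (needs (5, 2, 1), free (5, 2, 1)); after release of (0, 1, 1) the pool is (5, 3, 2)
  blocked: W1 wants (2, 4, 2), pool (5, 3, 2) — not enough R3
  blocked: W8 wants (5, 4, 0), pool (5, 3, 2) — not enough R3
Processes that can never finish: W1 and W8.
(3) Precisely 0 of the possible complete orderings are safe sequences.


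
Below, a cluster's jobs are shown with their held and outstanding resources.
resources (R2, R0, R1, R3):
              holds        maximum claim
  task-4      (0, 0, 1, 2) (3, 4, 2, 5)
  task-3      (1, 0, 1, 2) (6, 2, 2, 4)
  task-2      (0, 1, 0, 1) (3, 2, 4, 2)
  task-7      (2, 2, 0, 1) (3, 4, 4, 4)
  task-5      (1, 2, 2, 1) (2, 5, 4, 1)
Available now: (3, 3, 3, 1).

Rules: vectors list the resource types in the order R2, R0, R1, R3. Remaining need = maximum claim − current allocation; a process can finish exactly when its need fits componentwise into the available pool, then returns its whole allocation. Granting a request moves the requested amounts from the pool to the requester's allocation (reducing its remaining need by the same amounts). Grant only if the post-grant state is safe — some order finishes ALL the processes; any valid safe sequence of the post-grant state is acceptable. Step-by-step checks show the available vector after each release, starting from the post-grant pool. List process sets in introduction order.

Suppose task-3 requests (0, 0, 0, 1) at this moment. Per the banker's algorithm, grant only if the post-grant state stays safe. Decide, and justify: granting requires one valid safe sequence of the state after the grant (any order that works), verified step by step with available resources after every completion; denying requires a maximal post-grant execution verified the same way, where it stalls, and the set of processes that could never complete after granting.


DENY — the pretend-granted state is unsafe.
Key observation: after task-5, task-2 the pool peaks at (4, 6, 5, 2), and each blocked process is short somewhere: task-4 on R3; task-3 on R2; task-7 on R3.
After a pretend grant, a maximal execution: task-5, task-2 — then nothing else fits. Check, step by step:
  pool = (3, 3, 3, 0)
  task-5 needs (1, 3, 2, 0) <= (3, 3, 3, 0) -> finishes; pool += (1, 2, 2, 1) = (4, 5, 5, 1)
  task-2 needs (3, 1, 4, 1) <= (4, 5, 5, 1) -> finishes; pool += (0, 1, 0, 1) = (4, 6, 5, 2)
  task-4 still needs (3, 4, 1, 3) but only (4, 6, 5, 2) is free — short on R3
  task-3 still needs (5, 2, 1, 1) but only (4, 6, 5, 2) is free — short on R2
  task-7 still needs (1, 2, 4, 3) but only (4, 6, 5, 2) is free — short on R3
Post-grant, the permanently blocked set is task-4, task-3 and task-7.


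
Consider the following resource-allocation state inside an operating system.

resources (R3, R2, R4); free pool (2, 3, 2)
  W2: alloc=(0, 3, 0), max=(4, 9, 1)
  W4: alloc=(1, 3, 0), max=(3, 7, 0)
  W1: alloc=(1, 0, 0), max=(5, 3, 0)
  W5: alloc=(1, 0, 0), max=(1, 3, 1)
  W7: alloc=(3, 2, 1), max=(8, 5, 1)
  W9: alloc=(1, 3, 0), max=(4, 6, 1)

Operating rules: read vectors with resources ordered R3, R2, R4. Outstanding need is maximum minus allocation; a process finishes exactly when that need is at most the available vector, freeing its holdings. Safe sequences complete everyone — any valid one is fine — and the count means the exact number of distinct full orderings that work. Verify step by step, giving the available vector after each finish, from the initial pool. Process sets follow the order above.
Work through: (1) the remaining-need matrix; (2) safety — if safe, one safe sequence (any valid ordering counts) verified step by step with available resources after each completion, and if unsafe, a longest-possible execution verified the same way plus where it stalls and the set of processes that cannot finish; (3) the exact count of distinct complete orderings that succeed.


(1) Outstanding need per process (order R3, R2, R4):
  W2: (4, 6, 1)
  W4: (2, 4, 0)
  W1: (4, 3, 0)
  W5: (0, 3, 1)
  W7: (5, 3, 0)
  W9: (3, 3, 1)
(2) The state is SAFE; one workable sequence: W5, W9, W2, W4, W1, W7.
Key observation: the first exact fit in this order is W5 — it needs (0, 3, 1) with (2, 3, 2) free, meeting a requested resource to the last unit.
Check, step by step:
  pool = (2, 3, 2)
  W5: need (0, 3, 1) fits (2, 3, 2); releases (1, 0, 0), pool now (3, 3, 2)
  W9: need (3, 3, 1) fits (3, 3, 2); releases (1, 3, 0), pool now (4, 6, 2)
  W2: need (4, 6, 1) fits (4, 6, 2); releases (0, 3, 0), pool now (4, 9, 2)
  W4: need (2, 4, 0) fits (4, 9, 2); releases (1, 3, 0), pool now (5, 12, 2)
  W1: need (4, 3, 0) fits (5, 12, 2); releases (1, 0, 0), pool now (6, 12, 2)
  W7: need (5, 3, 0) fits (6, 12, 2); releases (3, 2, 1), pool now (9, 14, 3)
(3) The exact count: 16 of the possible complete orderings are safe sequences.


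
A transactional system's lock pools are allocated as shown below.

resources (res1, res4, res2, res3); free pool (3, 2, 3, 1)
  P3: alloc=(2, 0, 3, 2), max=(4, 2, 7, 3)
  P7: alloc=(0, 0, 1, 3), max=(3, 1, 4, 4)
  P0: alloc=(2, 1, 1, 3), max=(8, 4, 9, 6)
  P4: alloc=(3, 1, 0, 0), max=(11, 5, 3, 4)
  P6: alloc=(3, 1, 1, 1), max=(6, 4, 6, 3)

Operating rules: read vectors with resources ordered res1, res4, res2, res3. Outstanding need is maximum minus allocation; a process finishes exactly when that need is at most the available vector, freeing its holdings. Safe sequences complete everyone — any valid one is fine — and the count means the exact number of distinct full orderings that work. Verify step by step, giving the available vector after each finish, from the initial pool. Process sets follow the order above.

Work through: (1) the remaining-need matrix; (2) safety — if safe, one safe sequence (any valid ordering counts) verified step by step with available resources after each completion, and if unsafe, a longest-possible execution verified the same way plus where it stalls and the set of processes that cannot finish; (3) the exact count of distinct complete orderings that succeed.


(1) Outstanding need per process (order res1, res4, res2, res3):
  P3: (2, 2, 4, 1)
  P7: (3, 1, 3, 1)
  P0: (6, 3, 8, 3)
  P4: (8, 4, 3, 4)
  P6: (3, 3, 5, 2)
(2) The state is UNSAFE.
Key observation: after P7, P3 complete, (5, 2, 7, 6) is the best the pool ever gets, yet each leftover process wants more res4.
A maximal execution: P7, P3 — then nothing else fits. Step-by-step check:
  pool = (3, 2, 3, 1)
  run P7 (needs (3, 1, 3, 1), free (3, 2, 3, 1)); after release of (0, 0, 1, 3) the pool is (3, 2, 4, 4)
  run P3 (needs (2, 2, 4, 1), free (3, 2, 4, 4)); after release of (2, 0, 3, 2) the pool is (5, 2, 7, 6)
  blocked: P0 wants (6, 3, 8, 3), pool (5, 2, 7, 6) — not enough res1, res4 and res2
  blocked: P4 wants (8, 4, 3, 4), pool (5, 2, 7, 6) — not enough res1 and res4
  blocked: P6 wants (3, 3, 5, 2), pool (5, 2, 7, 6) — not enough res4
Processes that can never finish: P0, P4 and P6.
(3) Exactly 0 of the possible complete orderings are safe sequences.


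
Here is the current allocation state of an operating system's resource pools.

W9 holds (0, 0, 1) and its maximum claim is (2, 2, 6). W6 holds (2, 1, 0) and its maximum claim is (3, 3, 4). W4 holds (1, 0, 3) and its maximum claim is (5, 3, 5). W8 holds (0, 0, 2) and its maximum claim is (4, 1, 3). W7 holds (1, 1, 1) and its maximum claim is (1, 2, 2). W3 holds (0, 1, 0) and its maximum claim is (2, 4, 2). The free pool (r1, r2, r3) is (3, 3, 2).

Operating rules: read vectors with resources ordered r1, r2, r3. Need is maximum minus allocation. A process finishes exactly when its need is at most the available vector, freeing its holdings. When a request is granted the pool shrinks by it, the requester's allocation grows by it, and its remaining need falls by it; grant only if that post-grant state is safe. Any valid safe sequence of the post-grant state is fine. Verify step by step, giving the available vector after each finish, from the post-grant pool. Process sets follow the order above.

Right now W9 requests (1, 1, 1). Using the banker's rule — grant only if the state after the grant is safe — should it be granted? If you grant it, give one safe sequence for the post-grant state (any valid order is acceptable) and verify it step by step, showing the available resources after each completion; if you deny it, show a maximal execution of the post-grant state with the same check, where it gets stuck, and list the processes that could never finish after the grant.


DENY: after the grant no complete ordering would exist.
Key observation: after W7, W3 the pool peaks at (3, 4, 2), and each blocked process is short somewhere: W9 on r3; W6 on r3; W4 on r1; W8 on r1.
After a pretend grant, a maximal execution: W7, W3 — then nothing else fits. Walking it through:
  pool = (2, 2, 1)
  run W7 (needs (0, 1, 1), free (2, 2, 1)); after release of (1, 1, 1) the pool is (3, 3, 2)
  run W3 (needs (2, 3, 2), free (3, 3, 2)); after release of (0, 1, 0) the pool is (3, 4, 2)
  W9 still needs (1, 1, 4) but only (3, 4, 2) is free — short on r3
  W6 still needs (1, 2, 4) but only (3, 4, 2) is free — short on r3
  W4 still needs (4, 3, 2) but only (3, 4, 2) is free — short on r1
  W8 still needs (4, 1, 1) but only (3, 4, 2) is free — short on r1
Processes that could never finish after the grant: W9, W6, W4 and W8.


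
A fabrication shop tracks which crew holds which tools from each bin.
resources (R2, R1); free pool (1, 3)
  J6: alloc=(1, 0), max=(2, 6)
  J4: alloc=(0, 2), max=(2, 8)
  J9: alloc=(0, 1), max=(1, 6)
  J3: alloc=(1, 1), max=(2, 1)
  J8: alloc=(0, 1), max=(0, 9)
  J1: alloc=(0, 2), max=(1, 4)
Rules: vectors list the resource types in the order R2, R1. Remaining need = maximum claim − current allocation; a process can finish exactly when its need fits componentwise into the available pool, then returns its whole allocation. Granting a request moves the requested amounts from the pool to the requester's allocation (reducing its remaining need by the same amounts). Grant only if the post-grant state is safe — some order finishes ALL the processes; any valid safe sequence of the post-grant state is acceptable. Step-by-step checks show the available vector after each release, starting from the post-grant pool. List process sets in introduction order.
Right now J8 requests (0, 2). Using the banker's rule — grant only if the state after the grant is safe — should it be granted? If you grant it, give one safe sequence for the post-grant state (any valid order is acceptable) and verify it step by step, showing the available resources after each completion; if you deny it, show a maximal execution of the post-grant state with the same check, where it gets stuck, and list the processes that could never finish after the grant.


DENY. Granting would leave the state unsafe.
Key observation: R1 is the bottleneck — with J3, J1 done the pool holds (2, 4), short of every remaining need.
On the post-grant state, J3, J1 is a maximal run — nothing extends it. Check, step by step:
  pool = (1, 1)
  J3 needs (1, 0) <= (1, 1) -> finishes; pool += (1, 1) = (2, 2)
  J1 needs (1, 2) <= (2, 2) -> finishes; pool += (0, 2) = (2, 4)
  blocked: J6 wants (1, 6), pool (2, 4) — not enough R1
  blocked: J4 wants (2, 6), pool (2, 4) — not enough R1
  blocked: J9 wants (1, 5), pool (2, 4) — not enough R1
  blocked: J8 wants (0, 6), pool (2, 4) — not enough R1
Processes that could never finish after the grant: J6, J4, J9 and J8.


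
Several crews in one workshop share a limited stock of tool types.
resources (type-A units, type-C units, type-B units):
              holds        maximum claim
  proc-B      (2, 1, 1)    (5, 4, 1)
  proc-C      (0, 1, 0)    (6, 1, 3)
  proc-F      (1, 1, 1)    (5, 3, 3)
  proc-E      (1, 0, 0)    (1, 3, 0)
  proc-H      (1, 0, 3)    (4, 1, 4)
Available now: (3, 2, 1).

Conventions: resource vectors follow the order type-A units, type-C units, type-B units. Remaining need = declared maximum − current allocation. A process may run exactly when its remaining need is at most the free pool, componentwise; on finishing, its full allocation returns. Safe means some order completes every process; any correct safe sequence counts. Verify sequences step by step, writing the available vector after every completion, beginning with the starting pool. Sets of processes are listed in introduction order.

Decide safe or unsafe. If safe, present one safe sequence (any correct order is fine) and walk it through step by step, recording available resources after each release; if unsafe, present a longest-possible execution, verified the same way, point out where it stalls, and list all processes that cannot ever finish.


SAFE, for example via the order proc-H, proc-F, proc-B, proc-C, proc-E.
Key observation: proc-H marks the first exact bind of the order: its need (3, 1, 1) fits the free (3, 2, 1) with zero slack on a requested resource.
Walking it through:
  pool = (3, 2, 1)
  proc-H needs (3, 1, 1) <= (3, 2, 1) -> finishes; pool += (1, 0, 3) = (4, 2, 4)
  proc-F needs (4, 2, 2) <= (4, 2, 4) -> finishes; pool += (1, 1, 1) = (5, 3, 5)
  proc-B needs (3, 3, 0) <= (5, 3, 5) -> finishes; pool += (2, 1, 1) = (7, 4, 6)
  proc-C needs (6, 0, 3) <= (7, 4, 6) -> finishes; pool += (0, 1, 0) = (7, 5, 6)
  proc-E needs (0, 3, 0) <= (7, 5, 6) -> finishes; pool += (1, 0, 0) = (8, 5, 6)


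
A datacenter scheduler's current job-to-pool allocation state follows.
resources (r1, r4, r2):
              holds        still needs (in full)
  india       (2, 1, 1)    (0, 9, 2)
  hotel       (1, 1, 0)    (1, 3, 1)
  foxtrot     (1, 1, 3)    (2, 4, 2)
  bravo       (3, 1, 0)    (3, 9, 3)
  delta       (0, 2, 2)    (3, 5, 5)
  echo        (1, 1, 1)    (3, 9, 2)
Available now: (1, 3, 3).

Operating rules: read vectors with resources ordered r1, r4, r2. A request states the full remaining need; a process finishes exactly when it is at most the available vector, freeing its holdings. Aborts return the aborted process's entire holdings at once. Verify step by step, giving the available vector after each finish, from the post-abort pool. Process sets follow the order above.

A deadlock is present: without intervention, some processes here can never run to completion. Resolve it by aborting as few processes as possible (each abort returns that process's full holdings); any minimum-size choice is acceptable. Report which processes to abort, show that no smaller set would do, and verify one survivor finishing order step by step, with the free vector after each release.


Minimum abort set: india and echo.
Key observation: the returned (3, 2, 2) from india and echo is what brings bravo — unrunnable before, under any order — into play at step 4.
No one abort is enough; case by case: india alone leaves bravo blocked (short on r4); hotel alone leaves india blocked (short on r4); foxtrot alone leaves india blocked (short on r4); bravo alone leaves india blocked (short on r4); delta alone leaves india blocked (short on r4); echo alone leaves india blocked (short on r4).
One survivor order: delta, foxtrot, hotel, bravo. Walking it through (post-abort pool first):
  pool = (4, 5, 5)
  run delta (needs (3, 5, 5), free (4, 5, 5)); after release of (0, 2, 2) the pool is (4, 7, 7)
  run foxtrot (needs (2, 4, 2), free (4, 7, 7)); after release of (1, 1, 3) the pool is (5, 8, 10)
  run hotel (needs (1, 3, 1), free (5, 8, 10)); after release of (1, 1, 0) the pool is (6, 9, 10)
  run bravo (needs (3, 9, 3), free (6, 9, 10)); after release of (3, 1, 0) the pool is (9, 10, 10)


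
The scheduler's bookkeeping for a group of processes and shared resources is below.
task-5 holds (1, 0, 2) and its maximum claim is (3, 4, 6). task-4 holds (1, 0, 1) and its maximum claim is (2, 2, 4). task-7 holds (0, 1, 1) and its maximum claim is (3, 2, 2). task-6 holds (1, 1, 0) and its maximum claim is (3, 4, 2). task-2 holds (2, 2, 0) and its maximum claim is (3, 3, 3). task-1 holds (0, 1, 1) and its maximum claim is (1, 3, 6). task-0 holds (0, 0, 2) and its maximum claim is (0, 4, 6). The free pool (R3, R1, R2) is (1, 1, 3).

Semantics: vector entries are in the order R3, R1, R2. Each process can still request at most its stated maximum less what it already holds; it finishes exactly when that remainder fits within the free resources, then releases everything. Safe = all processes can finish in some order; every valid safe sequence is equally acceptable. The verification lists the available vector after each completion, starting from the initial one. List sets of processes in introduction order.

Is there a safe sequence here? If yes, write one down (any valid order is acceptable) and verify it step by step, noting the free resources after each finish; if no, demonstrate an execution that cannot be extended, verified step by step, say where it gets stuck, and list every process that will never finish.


SAFE — a valid safe sequence is task-2, task-7, task-6, task-4, task-1, task-5, task-0.
Key observation: task-2 marks the first exact bind of the order: its need (1, 1, 3) fits the free (1, 1, 3) with zero slack on a requested resource.
Step-by-step check:
  pool = (1, 1, 3)
  task-2 needs (1, 1, 3) <= (1, 1, 3) -> finishes; pool += (2, 2, 0) = (3, 3, 3)
  task-7 needs (3, 1, 1) <= (3, 3, 3) -> finishes; pool += (0, 1, 1) = (3, 4, 4)
  task-6 needs (2, 3, 2) <= (3, 4, 4) -> finishes; pool += (1, 1, 0) = (4, 5, 4)
  task-4 needs (1, 2, 3) <= (4, 5, 4) -> finishes; pool += (1, 0, 1) = (5, 5, 5)
  task-1 needs (1, 2, 5) <= (5, 5, 5) -> finishes; pool += (0, 1, 1) = (5, 6, 6)
  task-5 needs (2, 4, 4) <= (5, 6, 6) -> finishes; pool += (1, 0, 2) = (6, 6, 8)
  task-0 needs (0, 4, 4) <= (6, 6, 8) -> finishes; pool += (0, 0, 2) = (6, 6, 10)


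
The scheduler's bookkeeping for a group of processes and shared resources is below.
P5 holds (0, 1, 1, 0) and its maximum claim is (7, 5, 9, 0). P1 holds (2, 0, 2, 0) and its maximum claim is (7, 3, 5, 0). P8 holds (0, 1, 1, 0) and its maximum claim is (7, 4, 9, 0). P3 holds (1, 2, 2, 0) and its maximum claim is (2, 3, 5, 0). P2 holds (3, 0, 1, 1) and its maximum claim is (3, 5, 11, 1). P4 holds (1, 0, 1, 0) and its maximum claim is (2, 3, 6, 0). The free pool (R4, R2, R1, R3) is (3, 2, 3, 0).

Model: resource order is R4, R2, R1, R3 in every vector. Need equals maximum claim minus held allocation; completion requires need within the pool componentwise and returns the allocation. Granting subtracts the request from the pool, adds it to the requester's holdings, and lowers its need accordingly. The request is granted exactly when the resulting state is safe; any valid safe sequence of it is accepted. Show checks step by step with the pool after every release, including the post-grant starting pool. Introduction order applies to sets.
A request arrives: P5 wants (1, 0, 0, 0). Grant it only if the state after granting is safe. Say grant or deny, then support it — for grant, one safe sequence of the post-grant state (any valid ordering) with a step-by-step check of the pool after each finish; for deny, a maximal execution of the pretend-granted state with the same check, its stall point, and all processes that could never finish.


DENY: after the grant no complete ordering would exist.
Key observation: after P3, P4 the pool peaks at (4, 4, 6, 0), and each blocked process is short somewhere: P5 on R4, R1; P1 on R4; P8 on R4, R1; P2 on R2, R1.
On the post-grant state, P3, P4 is a maximal run — nothing extends it. Check, step by step:
  pool = (2, 2, 3, 0)
  P3: need (1, 1, 3, 0) fits (2, 2, 3, 0); releases (1, 2, 2, 0), pool now (3, 4, 5, 0)
  P4: need (1, 3, 5, 0) fits (3, 4, 5, 0); releases (1, 0, 1, 0), pool now (4, 4, 6, 0)
  P5 cannot run: need (6, 4, 8, 0) vs free (4, 4, 6, 0) (insufficient R4 and R1)
  P1 cannot run: need (5, 3, 3, 0) vs free (4, 4, 6, 0) (insufficient R4)
  P8 cannot run: need (7, 3, 8, 0) vs free (4, 4, 6, 0) (insufficient R4 and R1)
  P2 cannot run: need (0, 5, 10, 0) vs free (4, 4, 6, 0) (insufficient R2 and R1)
Post-grant, the permanently blocked set is P5, P1, P8 and P2.


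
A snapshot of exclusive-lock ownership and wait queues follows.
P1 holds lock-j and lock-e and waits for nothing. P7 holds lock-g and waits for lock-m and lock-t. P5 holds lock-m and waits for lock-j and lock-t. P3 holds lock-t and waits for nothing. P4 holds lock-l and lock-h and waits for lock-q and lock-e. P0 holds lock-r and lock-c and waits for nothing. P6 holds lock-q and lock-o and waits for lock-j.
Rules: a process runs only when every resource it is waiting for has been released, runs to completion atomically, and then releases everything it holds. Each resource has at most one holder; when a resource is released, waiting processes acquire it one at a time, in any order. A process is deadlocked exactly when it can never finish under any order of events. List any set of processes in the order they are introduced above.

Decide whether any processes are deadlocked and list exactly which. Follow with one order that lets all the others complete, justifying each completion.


No process is deadlocked.
Key observation: no waiting chain loops back on itself — every chain ends at a process that waits on nothing, so everyone eventually runs.
One completion order for the rest: P1, P6, P3, P5, P4, P0, P7.
Walking it through:
  P1: no waits; runs immediately, freeing lock-j and lock-e
  run P6 (all its waits — lock-j — are resolved); releases lock-q and lock-o
  P3: no waits; runs immediately, freeing lock-t
  run P5 (all its waits — lock-j and lock-t — are resolved); releases lock-m
  run P4 (all its waits — lock-q and lock-e — are resolved); releases lock-l and lock-h
  P0: no waits; runs immediately, freeing lock-r and lock-c
  run P7 (all its waits — lock-m and lock-t — are resolved); releases lock-g


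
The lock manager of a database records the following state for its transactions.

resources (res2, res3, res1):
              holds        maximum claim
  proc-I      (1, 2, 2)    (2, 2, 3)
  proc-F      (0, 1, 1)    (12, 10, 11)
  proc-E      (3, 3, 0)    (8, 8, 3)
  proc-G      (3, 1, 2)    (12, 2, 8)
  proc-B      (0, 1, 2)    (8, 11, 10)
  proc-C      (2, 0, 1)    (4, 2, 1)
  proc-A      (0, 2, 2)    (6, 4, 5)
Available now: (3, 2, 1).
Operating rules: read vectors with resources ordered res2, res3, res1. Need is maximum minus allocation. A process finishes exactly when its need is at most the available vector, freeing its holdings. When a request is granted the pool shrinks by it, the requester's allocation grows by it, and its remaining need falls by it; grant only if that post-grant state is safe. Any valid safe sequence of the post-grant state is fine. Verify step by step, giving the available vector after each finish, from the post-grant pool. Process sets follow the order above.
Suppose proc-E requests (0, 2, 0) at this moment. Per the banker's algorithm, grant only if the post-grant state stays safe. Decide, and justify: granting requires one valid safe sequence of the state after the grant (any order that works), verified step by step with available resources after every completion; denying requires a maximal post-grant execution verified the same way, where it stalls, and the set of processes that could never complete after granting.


GRANT. The post-grant state is safe; one safe sequence: proc-I, proc-C, proc-A, proc-E, proc-G, proc-B, proc-F.
Key observation: granting shrinks the pool to (3, 0, 1), yet proc-I still fits and the chain goes through.
Check on the post-grant state, step by step:
  pool = (3, 0, 1)
  proc-I needs (1, 0, 1) <= (3, 0, 1) -> finishes; pool += (1, 2, 2) = (4, 2, 3)
  proc-C needs (2, 2, 0) <= (4, 2, 3) -> finishes; pool += (2, 0, 1) = (6, 2, 4)
  proc-A needs (6, 2, 3) <= (6, 2, 4) -> finishes; pool += (0, 2, 2) = (6, 4, 6)
  proc-E needs (5, 3, 3) <= (6, 4, 6) -> finishes; pool += (3, 5, 0) = (9, 9, 6)
  proc-G needs (9, 1, 6) <= (9, 9, 6) -> finishes; pool += (3, 1, 2) = (12, 10, 8)
  proc-B needs (8, 10, 8) <= (12, 10, 8) -> finishes; pool += (0, 1, 2) = (12, 11, 10)
  proc-F needs (12, 9, 10) <= (12, 11, 10) -> finishes; pool += (0, 1, 1) = (12, 12, 11)


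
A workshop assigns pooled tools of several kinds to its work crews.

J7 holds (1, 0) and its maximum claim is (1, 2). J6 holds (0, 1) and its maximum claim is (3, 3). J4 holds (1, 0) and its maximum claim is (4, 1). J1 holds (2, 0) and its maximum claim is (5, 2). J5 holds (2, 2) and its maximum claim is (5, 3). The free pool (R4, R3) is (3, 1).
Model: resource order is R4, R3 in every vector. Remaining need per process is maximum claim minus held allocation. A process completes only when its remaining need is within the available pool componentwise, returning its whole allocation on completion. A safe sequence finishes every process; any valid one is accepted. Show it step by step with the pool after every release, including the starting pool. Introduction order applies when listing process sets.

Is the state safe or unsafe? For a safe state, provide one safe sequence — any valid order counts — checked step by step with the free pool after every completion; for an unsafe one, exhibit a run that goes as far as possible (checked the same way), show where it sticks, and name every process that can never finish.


SAFE, for example via the order J5, J1, J7, J6, J4.
Key observation: J5 marks the first exact bind of the order: its need (3, 1) fits the free (3, 1) with zero slack on a requested resource.
Verifying each step:
  pool = (3, 1)
  J5 needs (3, 1) <= (3, 1) -> finishes; pool += (2, 2) = (5, 3)
  J1 needs (3, 2) <= (5, 3) -> finishes; pool += (2, 0) = (7, 3)
  J7 needs (0, 2) <= (7, 3) -> finishes; pool += (1, 0) = (8, 3)
  J6 needs (3, 2) <= (8, 3) -> finishes; pool += (0, 1) = (8, 4)
  J4 needs (3, 1) <= (8, 4) -> finishes; pool += (1, 0) = (9, 4)


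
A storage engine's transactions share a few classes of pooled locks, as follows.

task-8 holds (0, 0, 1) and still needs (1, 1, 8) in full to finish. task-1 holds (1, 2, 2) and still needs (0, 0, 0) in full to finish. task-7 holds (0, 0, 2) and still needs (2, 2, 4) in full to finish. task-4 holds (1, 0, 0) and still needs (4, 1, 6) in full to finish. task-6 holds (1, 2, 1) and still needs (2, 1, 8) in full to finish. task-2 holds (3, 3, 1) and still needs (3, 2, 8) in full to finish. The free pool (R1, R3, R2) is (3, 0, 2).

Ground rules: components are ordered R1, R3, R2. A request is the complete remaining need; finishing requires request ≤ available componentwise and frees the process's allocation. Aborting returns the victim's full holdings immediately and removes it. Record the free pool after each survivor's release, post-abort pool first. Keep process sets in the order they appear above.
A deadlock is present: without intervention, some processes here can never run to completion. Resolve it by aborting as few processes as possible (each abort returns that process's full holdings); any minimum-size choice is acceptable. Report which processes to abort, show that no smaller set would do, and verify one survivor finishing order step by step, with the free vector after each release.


Minimum abort set: task-6 and task-2.
Key observation: before aborting task-6 and task-2, task-8 was permanently blocked — no order could ever run it; afterwards it completes at step 4.
Why nothing smaller works — every single abort fails: task-8 alone leaves task-6 blocked (short on R2); task-1 alone leaves task-8 blocked (short on R2); task-7 alone leaves task-8 blocked (short on R2); task-4 alone leaves task-8 blocked (short on R2); task-6 alone leaves task-8 blocked (short on R2); task-2 alone leaves task-8 blocked (short on R2).
One survivor order: task-7, task-4, task-1, task-8. Check, step by step (post-abort pool first):
  pool = (7, 5, 4)
  run task-7 (needs (2, 2, 4), free (7, 5, 4)); after release of (0, 0, 2) the pool is (7, 5, 6)
  run task-4 (needs (4, 1, 6), free (7, 5, 6)); after release of (1, 0, 0) the pool is (8, 5, 6)
  run task-1 (needs (0, 0, 0), free (8, 5, 6)); after release of (1, 2, 2) the pool is (9, 7, 8)
  run task-8 (needs (1, 1, 8), free (9, 7, 8)); after release of (0, 0, 1) the pool is (9, 7, 9)


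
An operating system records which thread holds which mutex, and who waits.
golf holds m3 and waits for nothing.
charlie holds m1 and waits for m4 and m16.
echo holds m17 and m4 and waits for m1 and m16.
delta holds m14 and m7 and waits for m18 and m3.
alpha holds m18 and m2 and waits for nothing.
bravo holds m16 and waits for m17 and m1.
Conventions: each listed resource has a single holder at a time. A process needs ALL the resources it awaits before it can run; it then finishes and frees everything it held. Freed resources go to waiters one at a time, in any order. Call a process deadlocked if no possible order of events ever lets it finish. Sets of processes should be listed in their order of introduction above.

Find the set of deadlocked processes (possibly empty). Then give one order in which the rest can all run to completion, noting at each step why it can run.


Deadlocked set: charlie, echo and bravo.
Key observation: the loop charlie -> echo -> charlie blocks itself forever; bravo is caught in further circular waits.
The rest can finish in the order golf, alpha, delta.
Check, step by step:
  golf waits on nothing -> runs at once and releases m3
  alpha waits on nothing -> runs at once and releases m18 and m2
  delta waits on m18 and m3 — all released -> runs and releases m14 and m7
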